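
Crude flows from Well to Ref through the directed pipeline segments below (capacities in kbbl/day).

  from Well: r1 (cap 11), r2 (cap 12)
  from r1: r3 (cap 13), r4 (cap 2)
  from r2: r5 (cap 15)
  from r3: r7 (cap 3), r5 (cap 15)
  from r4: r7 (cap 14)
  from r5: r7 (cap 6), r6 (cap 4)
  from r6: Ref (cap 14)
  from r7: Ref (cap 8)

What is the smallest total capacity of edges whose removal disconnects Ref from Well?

Augment Well→r1→r3→r7→Ref: bottleneck 3, flow now 3.
Augment Well→r1→r4→r7→Ref: bottleneck 2, flow now 5.
Augment Well→r2→r5→r6→Ref: bottleneck 4, flow now 9.
Augment Well→r2→r5→r7→Ref: bottleneck 3, flow now 12.
No augmenting path remains; maximum flow = 12.
By max-flow min-cut, the minimum cut capacity equals the max flow.
In the residual graph, reachable from Well: {Well, r1, r2, r3, r4, r5, r7}.
Min-cut edges: r5→r6 (4), r7→Ref (8); capacity 4 + 8 = 12.

12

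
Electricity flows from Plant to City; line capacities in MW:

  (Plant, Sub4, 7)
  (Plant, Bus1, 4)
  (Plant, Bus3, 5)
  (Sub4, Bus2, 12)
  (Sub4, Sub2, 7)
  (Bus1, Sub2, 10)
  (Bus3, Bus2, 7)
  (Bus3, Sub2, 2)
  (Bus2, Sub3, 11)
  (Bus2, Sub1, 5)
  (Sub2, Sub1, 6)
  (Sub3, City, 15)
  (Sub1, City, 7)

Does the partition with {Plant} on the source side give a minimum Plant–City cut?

Yes — it is a minimum cut (capacity 16).

Given cut capacity: 7 + 4 + 5 = 16.
Augment Plant→Sub4→Bus2→Sub3→City: bottleneck 7, flow now 7.
Augment Plant→Bus1→Sub2→Sub1→City: bottleneck 4, flow now 11.
Augment Plant→Bus3→Bus2→Sub3→City: bottleneck 4, flow now 15.
Augment Plant→Bus3→Bus2→Sub1→City: bottleneck 1, flow now 16.
No augmenting path remains; maximum flow = 16.
Cut capacity 16 equals the max flow, so it is a minimum cut.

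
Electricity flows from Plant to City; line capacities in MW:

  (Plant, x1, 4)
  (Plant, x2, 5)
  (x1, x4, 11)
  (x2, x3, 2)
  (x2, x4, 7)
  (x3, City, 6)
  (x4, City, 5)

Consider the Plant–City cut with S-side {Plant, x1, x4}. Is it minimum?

No — its capacity is 10, but the minimum cut has capacity 7.

Given cut capacity: 5 + 5 = 10.
Augment Plant→x1→x4→City: bottleneck 4, flow now 4.
Augment Plant→x2→x3→City: bottleneck 2, flow now 6.
Augment Plant→x2→x4→City: bottleneck 1, flow now 7.
No augmenting path remains; maximum flow = 7.
In the residual graph, reachable from Plant: {Plant, x1, x2, x4}.
Min-cut edges: x2→x3 (2), x4→City (5); capacity 2 + 5 = 7.
Cut capacity 10 exceeds the max flow 7, so it is not minimum.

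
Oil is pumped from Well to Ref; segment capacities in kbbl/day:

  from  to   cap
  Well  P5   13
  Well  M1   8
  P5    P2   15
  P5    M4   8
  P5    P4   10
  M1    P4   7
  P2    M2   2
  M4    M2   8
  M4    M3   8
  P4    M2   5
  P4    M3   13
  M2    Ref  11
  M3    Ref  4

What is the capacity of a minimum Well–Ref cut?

15

Augment Well→P5→P2→M2→Ref: bottleneck 2, flow now 2.
Augment Well→P5→M4→M2→Ref: bottleneck 8, flow now 10.
Augment Well→P5→P4→M2→Ref: bottleneck 1, flow now 11.
Augment Well→P5→P4→M3→Ref: bottleneck 2, flow now 13.
Augment Well→M1→P4→M3→Ref: bottleneck 2, flow now 15.
No augmenting path remains; maximum flow = 15.
By max-flow min-cut, the minimum cut capacity equals the max flow.
In the residual graph, reachable from Well: {Well, P5, M1, P2, M4, P4, M2, M3}.
Min-cut edges: M2→Ref (11), M3→Ref (4); capacity 11 + 4 = 15.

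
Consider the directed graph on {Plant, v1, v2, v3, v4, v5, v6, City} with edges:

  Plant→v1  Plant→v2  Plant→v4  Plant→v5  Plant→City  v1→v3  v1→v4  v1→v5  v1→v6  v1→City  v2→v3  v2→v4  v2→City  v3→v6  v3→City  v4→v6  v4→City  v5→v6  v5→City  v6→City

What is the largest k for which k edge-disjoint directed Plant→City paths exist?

Assign every edge capacity 1; by Menger, the answer equals the max flow.
Path Plant→City (+1); total 1.
Path Plant→v1→City (+1); total 2.
Path Plant→v2→City (+1); total 3.
Path Plant→v4→City (+1); total 4.
Path Plant→v5→City (+1); total 5.
No residual Plant→City path; max flow = 5.
Certifying cut of size 5: {Plant→City, Plant→v1, Plant→v2, Plant→v4, Plant→v5}.

5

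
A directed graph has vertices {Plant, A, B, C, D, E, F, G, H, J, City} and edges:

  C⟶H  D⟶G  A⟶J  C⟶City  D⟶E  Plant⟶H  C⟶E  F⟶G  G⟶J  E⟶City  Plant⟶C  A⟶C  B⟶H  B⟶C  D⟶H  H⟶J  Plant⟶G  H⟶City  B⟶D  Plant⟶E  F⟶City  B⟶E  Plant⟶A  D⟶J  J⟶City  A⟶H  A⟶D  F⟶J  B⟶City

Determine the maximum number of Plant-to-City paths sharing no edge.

Assign every edge capacity 1; by Menger, the answer equals the max flow.
Path Plant→C→City (+1); total 1.
Path Plant→E→City (+1); total 2.
Path Plant→H→City (+1); total 3.
Path Plant→A→J→City (+1); total 4.
No residual Plant→City path; max flow = 4.
Certifying cut of size 4: {C→City, E→City, H→City, J→City}.

4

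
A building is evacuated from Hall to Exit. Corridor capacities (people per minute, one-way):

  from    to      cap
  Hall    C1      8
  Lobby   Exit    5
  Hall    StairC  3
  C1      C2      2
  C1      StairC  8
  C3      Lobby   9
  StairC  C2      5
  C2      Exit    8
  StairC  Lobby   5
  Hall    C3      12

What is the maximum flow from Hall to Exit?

Augment Hall→StairC→Lobby→Exit: bottleneck 3, flow now 3.
Augment Hall→C3→Lobby→Exit: bottleneck 2, flow now 5.
Augment Hall→C1→C2→Exit: bottleneck 2, flow now 7.
Augment Hall→C1→StairC→C2→Exit: bottleneck 5, flow now 12.
No augmenting path remains; maximum flow = 12.
In the residual graph, reachable from Hall: {Hall, StairC, C3, C1, Lobby}.
Min-cut edges: StairC→C2 (5), C1→C2 (2), Lobby→Exit (5); capacity 5 + 2 + 5 = 12.
This cut is saturated, so no flow can exceed 12.

12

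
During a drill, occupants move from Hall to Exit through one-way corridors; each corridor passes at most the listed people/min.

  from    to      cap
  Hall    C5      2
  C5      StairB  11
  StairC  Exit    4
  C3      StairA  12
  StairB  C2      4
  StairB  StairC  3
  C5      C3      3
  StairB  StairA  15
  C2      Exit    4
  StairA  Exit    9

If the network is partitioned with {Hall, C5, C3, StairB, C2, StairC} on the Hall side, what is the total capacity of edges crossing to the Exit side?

Edges leaving {Hall, C5, C3, StairB, C2, StairC}: C3→StairA (12), StairB→StairA (15), C2→Exit (4), StairC→Exit (4).
Cut capacity = 12 + 15 + 4 + 4 = 35.

35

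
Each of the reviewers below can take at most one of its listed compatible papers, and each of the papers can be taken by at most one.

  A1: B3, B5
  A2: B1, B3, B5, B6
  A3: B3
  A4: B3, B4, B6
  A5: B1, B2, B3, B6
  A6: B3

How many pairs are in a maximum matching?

5

Unit-capacity flow: source→left, listed edges, right→sink; max matching = max flow.
Augmenting path A1→B3 (+1); matched 1.
Augmenting path A2→B1 (+1); matched 2.
Augmenting path A4→B4 (+1); matched 3.
Augmenting path A5→B2 (+1); matched 4.
Augmenting path A3→B3→A1→B5 (+1); matched 5.
No augmenting path remains; maximum matching = 5.
König certificate: {A1, A2, A4, A5, B3} is a vertex cover of size 5 (every listed pair touches it), so no matching can be larger.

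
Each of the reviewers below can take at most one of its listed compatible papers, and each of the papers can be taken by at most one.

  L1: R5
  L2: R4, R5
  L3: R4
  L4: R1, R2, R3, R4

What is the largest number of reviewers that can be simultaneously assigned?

Unit-capacity flow: source→left, listed edges, right→sink; max matching = max flow.
Augmenting path L1→R5 (+1); matched 1.
Augmenting path L2→R4 (+1); matched 2.
Augmenting path L4→R1 (+1); matched 3.
No augmenting path remains; maximum matching = 3.
König certificate: {L4, R4, R5} is a vertex cover of size 3 (every listed pair touches it), so no matching can be larger.

3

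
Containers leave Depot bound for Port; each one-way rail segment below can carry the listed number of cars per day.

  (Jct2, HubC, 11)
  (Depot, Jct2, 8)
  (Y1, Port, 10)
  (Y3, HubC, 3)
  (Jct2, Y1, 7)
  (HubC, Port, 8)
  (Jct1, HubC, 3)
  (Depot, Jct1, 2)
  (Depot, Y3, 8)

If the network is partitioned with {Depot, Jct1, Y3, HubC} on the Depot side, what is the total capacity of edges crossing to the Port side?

16

Edges leaving {Depot, Jct1, Y3, HubC}: Depot→Jct2 (8), HubC→Port (8).
Cut capacity = 8 + 8 = 16.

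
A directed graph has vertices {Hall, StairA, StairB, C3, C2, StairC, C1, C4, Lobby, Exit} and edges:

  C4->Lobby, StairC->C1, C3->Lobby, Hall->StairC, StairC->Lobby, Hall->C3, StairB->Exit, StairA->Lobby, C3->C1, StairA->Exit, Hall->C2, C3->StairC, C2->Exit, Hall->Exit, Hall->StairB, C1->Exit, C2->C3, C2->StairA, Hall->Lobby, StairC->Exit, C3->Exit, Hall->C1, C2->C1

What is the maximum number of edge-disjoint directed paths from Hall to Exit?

6

Assign every edge capacity 1; by Menger, the answer equals the max flow.
Path Hall→Exit (+1); total 1.
Path Hall→StairB→Exit (+1); total 2.
Path Hall→C3→Exit (+1); total 3.
Path Hall→C2→Exit (+1); total 4.
Path Hall→StairC→Exit (+1); total 5.
Path Hall→C1→Exit (+1); total 6.
No residual Hall→Exit path; max flow = 6.
Certifying cut of size 6: {Hall→C1, Hall→C2, Hall→C3, Hall→Exit, Hall→StairB, Hall→StairC}.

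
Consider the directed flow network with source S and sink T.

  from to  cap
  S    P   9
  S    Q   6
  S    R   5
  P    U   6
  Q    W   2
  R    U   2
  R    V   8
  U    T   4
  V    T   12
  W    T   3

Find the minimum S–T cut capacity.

11

Augment S→P→U→T: bottleneck 4, flow now 4.
Augment S→Q→W→T: bottleneck 2, flow now 6.
Augment S→R→V→T: bottleneck 5, flow now 11.
No augmenting path remains; maximum flow = 11.
By max-flow min-cut, the minimum cut capacity equals the max flow.
In the residual graph, reachable from S: {S, P, Q, U}.
Min-cut edges: S→R (5), Q→W (2), U→T (4); capacity 5 + 2 + 4 = 11.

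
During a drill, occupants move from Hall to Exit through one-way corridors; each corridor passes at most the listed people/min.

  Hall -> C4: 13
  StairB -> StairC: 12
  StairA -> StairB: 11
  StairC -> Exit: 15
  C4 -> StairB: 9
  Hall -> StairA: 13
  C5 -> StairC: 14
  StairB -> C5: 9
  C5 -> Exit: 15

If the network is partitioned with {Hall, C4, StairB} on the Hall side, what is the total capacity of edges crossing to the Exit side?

Edges leaving {Hall, C4, StairB}: Hall→StairA (13), StairB→C5 (9), StairB→StairC (12).
Cut capacity = 13 + 9 + 12 = 34.

34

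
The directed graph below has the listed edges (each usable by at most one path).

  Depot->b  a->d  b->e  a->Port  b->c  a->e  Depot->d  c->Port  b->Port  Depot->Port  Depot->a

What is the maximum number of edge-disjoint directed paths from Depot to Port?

Assign every edge capacity 1; by Menger, the answer equals the max flow.
Path Depot→Port (+1); total 1.
Path Depot→a→Port (+1); total 2.
Path Depot→b→Port (+1); total 3.
No residual Depot→Port path; max flow = 3.
Certifying cut of size 3: {Depot→Port, Depot→a, Depot→b}.

3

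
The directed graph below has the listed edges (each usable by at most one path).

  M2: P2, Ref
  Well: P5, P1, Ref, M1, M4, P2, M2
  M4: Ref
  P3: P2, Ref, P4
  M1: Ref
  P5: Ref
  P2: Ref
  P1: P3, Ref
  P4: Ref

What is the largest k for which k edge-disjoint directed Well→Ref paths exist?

Assign every edge capacity 1; by Menger, the answer equals the max flow.
Path Well→Ref (+1); total 1.
Path Well→M2→Ref (+1); total 2.
Path Well→M1→Ref (+1); total 3.
Path Well→P1→Ref (+1); total 4.
Path Well→P5→Ref (+1); total 5.
Path Well→M4→Ref (+1); total 6.
Path Well→P2→Ref (+1); total 7.
No residual Well→Ref path; max flow = 7.
Certifying cut of size 7: {Well→M1, Well→M2, Well→M4, Well→P1, Well→P2, Well→P5, Well→Ref}.

7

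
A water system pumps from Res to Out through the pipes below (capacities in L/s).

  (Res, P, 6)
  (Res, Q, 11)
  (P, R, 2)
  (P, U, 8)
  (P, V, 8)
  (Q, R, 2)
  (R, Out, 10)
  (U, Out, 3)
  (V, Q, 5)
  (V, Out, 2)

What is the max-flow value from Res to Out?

8

Augment Res→P→R→Out: bottleneck 2, flow now 2.
Augment Res→P→U→Out: bottleneck 3, flow now 5.
Augment Res→P→V→Out: bottleneck 1, flow now 6.
Augment Res→Q→R→Out: bottleneck 2, flow now 8.
No augmenting path remains; maximum flow = 8.
In the residual graph, reachable from Res: {Res, Q}.
Min-cut edges: Res→P (6), Q→R (2); capacity 6 + 2 = 8.
This cut is saturated, so no flow can exceed 8.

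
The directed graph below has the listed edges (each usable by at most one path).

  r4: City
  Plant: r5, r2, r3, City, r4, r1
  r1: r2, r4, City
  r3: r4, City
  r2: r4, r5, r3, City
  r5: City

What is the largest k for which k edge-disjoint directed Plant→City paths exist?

6

Assign every edge capacity 1; by Menger, the answer equals the max flow.
Path Plant→City (+1); total 1.
Path Plant→r1→City (+1); total 2.
Path Plant→r2→City (+1); total 3.
Path Plant→r3→City (+1); total 4.
Path Plant→r4→City (+1); total 5.
Path Plant→r5→City (+1); total 6.
No residual Plant→City path; max flow = 6.
Certifying cut of size 6: {Plant→City, Plant→r1, Plant→r2, Plant→r3, Plant→r4, Plant→r5}.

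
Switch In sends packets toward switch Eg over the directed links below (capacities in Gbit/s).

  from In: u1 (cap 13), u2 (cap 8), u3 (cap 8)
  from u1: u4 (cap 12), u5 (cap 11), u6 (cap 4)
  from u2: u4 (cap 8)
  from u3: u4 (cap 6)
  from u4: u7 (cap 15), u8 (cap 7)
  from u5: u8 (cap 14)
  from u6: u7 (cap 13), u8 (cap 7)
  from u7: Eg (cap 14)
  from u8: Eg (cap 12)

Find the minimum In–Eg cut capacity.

26

Augment In→u1→u4→u7→Eg: bottleneck 12, flow now 12.
Augment In→u1→u5→u8→Eg: bottleneck 1, flow now 13.
Augment In→u2→u4→u7→Eg: bottleneck 2, flow now 15.
Augment In→u2→u4→u8→Eg: bottleneck 6, flow now 21.
Augment In→u3→u4→u8→Eg: bottleneck 1, flow now 22.
Augment In→u3→u4→u1→u5→u8→Eg: bottleneck 4, flow now 26. (uses reverse residual edge)
No augmenting path remains; maximum flow = 26.
By max-flow min-cut, the minimum cut capacity equals the max flow.
In the residual graph, reachable from In: {In, u1, u2, u3, u4, u5, u6, u7, u8}.
Min-cut edges: u7→Eg (14), u8→Eg (12); capacity 14 + 12 = 26.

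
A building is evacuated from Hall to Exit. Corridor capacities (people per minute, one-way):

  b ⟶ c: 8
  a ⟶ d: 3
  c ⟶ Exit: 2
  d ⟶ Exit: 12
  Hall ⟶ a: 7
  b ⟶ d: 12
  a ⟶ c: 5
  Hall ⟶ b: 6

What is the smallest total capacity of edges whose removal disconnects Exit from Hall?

Augment Hall→a→c→Exit: bottleneck 2, flow now 2.
Augment Hall→a→d→Exit: bottleneck 3, flow now 5.
Augment Hall→b→d→Exit: bottleneck 6, flow now 11.
No augmenting path remains; maximum flow = 11.
By max-flow min-cut, the minimum cut capacity equals the max flow.
In the residual graph, reachable from Hall: {Hall, a, c}.
Min-cut edges: Hall→b (6), a→d (3), c→Exit (2); capacity 6 + 3 + 2 = 11.

11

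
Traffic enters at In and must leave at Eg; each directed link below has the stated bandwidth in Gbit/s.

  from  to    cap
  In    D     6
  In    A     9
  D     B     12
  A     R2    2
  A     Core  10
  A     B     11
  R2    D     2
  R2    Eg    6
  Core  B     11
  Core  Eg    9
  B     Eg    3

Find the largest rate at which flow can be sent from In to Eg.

12

Augment In→D→B→Eg: bottleneck 3, flow now 3.
Augment In→A→R2→Eg: bottleneck 2, flow now 5.
Augment In→A→Core→Eg: bottleneck 7, flow now 12.
No augmenting path remains; maximum flow = 12.
In the residual graph, reachable from In: {In, D, B}.
Min-cut edges: In→A (9), B→Eg (3); capacity 9 + 3 = 12.
This cut is saturated, so no flow can exceed 12.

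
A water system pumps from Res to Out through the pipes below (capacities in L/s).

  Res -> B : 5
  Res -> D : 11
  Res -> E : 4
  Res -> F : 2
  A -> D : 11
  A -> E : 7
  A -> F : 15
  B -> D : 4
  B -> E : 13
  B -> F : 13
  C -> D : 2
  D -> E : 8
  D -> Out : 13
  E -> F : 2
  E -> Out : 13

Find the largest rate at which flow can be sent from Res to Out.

20

Augment Res→D→Out: bottleneck 11, flow now 11.
Augment Res→E→Out: bottleneck 4, flow now 15.
Augment Res→B→D→Out: bottleneck 2, flow now 17.
Augment Res→B→E→Out: bottleneck 3, flow now 20.
No augmenting path remains; maximum flow = 20.
In the residual graph, reachable from Res: {Res, F}.
Min-cut edges: Res→B (5), Res→D (11), Res→E (4); capacity 5 + 11 + 4 = 20.
This cut is saturated, so no flow can exceed 20.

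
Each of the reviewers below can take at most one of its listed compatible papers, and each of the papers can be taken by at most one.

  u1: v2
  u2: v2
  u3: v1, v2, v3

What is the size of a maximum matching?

Unit-capacity flow: source→left, listed edges, right→sink; max matching = max flow.
Augmenting path u1→v2 (+1); matched 1.
Augmenting path u3→v1 (+1); matched 2.
No augmenting path remains; maximum matching = 2.
König certificate: {u3, v2} is a vertex cover of size 2 (every listed pair touches it), so no matching can be larger.

2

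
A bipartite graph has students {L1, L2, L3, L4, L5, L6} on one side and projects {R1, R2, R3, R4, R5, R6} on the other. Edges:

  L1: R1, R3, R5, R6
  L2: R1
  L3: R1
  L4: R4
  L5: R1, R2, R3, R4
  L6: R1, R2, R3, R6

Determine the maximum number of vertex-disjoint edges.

5

Unit-capacity flow: source→left, listed edges, right→sink; max matching = max flow.
Augmenting path L1→R1 (+1); matched 1.
Augmenting path L4→R4 (+1); matched 2.
Augmenting path L5→R2 (+1); matched 3.
Augmenting path L6→R3 (+1); matched 4.
Augmenting path L2→R1→L1→R5 (+1); matched 5.
No augmenting path remains; maximum matching = 5.
König certificate: {L1, L4, L5, L6, R1} is a vertex cover of size 5 (every listed pair touches it), so no matching can be larger.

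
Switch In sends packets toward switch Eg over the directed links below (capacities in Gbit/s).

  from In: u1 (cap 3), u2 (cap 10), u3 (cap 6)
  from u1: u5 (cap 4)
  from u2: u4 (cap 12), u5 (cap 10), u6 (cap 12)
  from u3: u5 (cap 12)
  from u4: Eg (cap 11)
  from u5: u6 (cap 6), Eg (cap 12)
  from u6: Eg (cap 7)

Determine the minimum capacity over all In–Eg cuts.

Augment In→u1→u5→Eg: bottleneck 3, flow now 3.
Augment In→u2→u4→Eg: bottleneck 10, flow now 13.
Augment In→u3→u5→Eg: bottleneck 6, flow now 19.
No augmenting path remains; maximum flow = 19.
By max-flow min-cut, the minimum cut capacity equals the max flow.
In the residual graph, reachable from In: {In}.
Min-cut edges: In→u1 (3), In→u2 (10), In→u3 (6); capacity 3 + 10 + 6 = 19.

19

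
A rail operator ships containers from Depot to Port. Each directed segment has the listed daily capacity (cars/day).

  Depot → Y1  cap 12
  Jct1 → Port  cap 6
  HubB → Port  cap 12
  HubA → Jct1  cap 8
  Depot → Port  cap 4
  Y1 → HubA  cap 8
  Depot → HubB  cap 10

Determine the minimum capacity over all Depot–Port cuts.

20

Augment Depot→Port: bottleneck 4, flow now 4.
Augment Depot→HubB→Port: bottleneck 10, flow now 14.
Augment Depot→Y1→HubA→Jct1→Port: bottleneck 6, flow now 20.
No augmenting path remains; maximum flow = 20.
By max-flow min-cut, the minimum cut capacity equals the max flow.
In the residual graph, reachable from Depot: {Depot, Y1, HubA, Jct1}.
Min-cut edges: Depot→HubB (10), Depot→Port (4), Jct1→Port (6); capacity 10 + 4 + 6 = 20.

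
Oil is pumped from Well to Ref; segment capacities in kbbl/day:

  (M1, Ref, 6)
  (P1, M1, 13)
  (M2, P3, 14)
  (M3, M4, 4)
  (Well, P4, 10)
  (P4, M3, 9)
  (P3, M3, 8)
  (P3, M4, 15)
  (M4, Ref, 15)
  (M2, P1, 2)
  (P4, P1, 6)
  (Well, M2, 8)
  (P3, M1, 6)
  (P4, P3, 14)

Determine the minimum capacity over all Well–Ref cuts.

Augment Well→M2→P1→M1→Ref: bottleneck 2, flow now 2.
Augment Well→M2→P3→M4→Ref: bottleneck 6, flow now 8.
Augment Well→P4→P1→M1→Ref: bottleneck 4, flow now 12.
Augment Well→P4→M3→M4→Ref: bottleneck 4, flow now 16.
Augment Well→P4→P3→M4→Ref: bottleneck 2, flow now 18.
No augmenting path remains; maximum flow = 18.
By max-flow min-cut, the minimum cut capacity equals the max flow.
In the residual graph, reachable from Well: {Well}.
Min-cut edges: Well→M2 (8), Well→P4 (10); capacity 8 + 10 = 18.

18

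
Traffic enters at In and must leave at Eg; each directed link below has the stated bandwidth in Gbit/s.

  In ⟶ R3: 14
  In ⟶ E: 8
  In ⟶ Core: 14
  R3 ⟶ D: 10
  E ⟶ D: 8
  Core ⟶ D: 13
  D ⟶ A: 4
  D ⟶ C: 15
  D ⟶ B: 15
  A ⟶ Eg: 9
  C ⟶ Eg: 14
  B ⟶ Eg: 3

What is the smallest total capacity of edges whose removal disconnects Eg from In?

Augment In→R3→D→A→Eg: bottleneck 4, flow now 4.
Augment In→R3→D→C→Eg: bottleneck 6, flow now 10.
Augment In→E→D→C→Eg: bottleneck 8, flow now 18.
Augment In→Core→D→B→Eg: bottleneck 3, flow now 21.
No augmenting path remains; maximum flow = 21.
By max-flow min-cut, the minimum cut capacity equals the max flow.
In the residual graph, reachable from In: {In, R3, E, Core, D, C, B}.
Min-cut edges: D→A (4), C→Eg (14), B→Eg (3); capacity 4 + 14 + 3 = 21.

21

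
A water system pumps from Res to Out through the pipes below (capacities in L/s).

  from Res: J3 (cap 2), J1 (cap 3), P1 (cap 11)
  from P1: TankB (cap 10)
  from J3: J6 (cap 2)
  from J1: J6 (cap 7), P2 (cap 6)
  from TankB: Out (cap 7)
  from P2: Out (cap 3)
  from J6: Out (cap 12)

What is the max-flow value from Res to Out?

12

Augment Res→P1→TankB→Out: bottleneck 7, flow now 7.
Augment Res→J3→J6→Out: bottleneck 2, flow now 9.
Augment Res→J1→P2→Out: bottleneck 3, flow now 12.
No augmenting path remains; maximum flow = 12.
In the residual graph, reachable from Res: {Res, P1, TankB}.
Min-cut edges: Res→J3 (2), Res→J1 (3), TankB→Out (7); capacity 2 + 3 + 7 = 12.
This cut is saturated, so no flow can exceed 12.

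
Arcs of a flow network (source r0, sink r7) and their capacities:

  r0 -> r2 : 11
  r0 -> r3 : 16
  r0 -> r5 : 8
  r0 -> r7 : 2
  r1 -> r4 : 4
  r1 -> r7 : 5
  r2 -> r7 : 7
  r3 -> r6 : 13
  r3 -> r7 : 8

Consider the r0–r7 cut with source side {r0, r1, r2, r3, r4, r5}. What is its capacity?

35

Edges leaving {r0, r1, r2, r3, r4, r5}: r0→r7 (2), r1→r7 (5), r2→r7 (7), r3→r6 (13), r3→r7 (8).
Cut capacity = 2 + 5 + 7 + 13 + 8 = 35.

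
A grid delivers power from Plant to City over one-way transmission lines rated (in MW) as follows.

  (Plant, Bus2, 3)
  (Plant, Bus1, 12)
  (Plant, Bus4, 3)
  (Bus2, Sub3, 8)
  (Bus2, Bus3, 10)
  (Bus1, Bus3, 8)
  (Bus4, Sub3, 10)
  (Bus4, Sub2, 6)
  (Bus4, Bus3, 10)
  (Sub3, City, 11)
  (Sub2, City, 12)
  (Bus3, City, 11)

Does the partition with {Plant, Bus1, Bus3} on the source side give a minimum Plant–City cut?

Given cut capacity: 3 + 3 + 11 = 17.
Augment Plant→Bus2→Sub3→City: bottleneck 3, flow now 3.
Augment Plant→Bus1→Bus3→City: bottleneck 8, flow now 11.
Augment Plant→Bus4→Sub3→City: bottleneck 3, flow now 14.
No augmenting path remains; maximum flow = 14.
In the residual graph, reachable from Plant: {Plant, Bus1}.
Min-cut edges: Plant→Bus2 (3), Plant→Bus4 (3), Bus1→Bus3 (8); capacity 3 + 3 + 8 = 14.
Cut capacity 17 exceeds the max flow 14, so it is not minimum.

No — its capacity is 17, but the minimum cut has capacity 14.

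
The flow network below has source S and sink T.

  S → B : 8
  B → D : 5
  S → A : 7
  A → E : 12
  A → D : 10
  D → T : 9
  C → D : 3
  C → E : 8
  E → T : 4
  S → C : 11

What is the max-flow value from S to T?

Augment S→A→D→T: bottleneck 7, flow now 7.
Augment S→B→D→T: bottleneck 2, flow now 9.
Augment S→C→E→T: bottleneck 4, flow now 13.
No augmenting path remains; maximum flow = 13.
In the residual graph, reachable from S: {S, A, B, C, D, E}.
Min-cut edges: D→T (9), E→T (4); capacity 9 + 4 = 13.
This cut is saturated, so no flow can exceed 13.

13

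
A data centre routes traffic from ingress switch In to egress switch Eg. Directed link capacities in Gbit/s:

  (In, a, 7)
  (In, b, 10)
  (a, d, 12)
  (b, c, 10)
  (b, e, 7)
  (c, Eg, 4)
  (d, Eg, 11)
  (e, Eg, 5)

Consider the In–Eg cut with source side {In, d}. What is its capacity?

Edges leaving {In, d}: In→a (7), In→b (10), d→Eg (11).
Cut capacity = 7 + 10 + 11 = 28.

28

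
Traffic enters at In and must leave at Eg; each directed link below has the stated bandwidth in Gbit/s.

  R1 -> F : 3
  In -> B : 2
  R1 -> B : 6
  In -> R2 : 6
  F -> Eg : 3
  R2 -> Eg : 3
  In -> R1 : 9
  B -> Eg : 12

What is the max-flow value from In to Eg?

Augment In→R2→Eg: bottleneck 3, flow now 3.
Augment In→B→Eg: bottleneck 2, flow now 5.
Augment In→R1→B→Eg: bottleneck 6, flow now 11.
Augment In→R1→F→Eg: bottleneck 3, flow now 14.
No augmenting path remains; maximum flow = 14.
In the residual graph, reachable from In: {In, R2}.
Min-cut edges: In→R1 (9), In→B (2), R2→Eg (3); capacity 9 + 2 + 3 = 14.
This cut is saturated, so no flow can exceed 14.

14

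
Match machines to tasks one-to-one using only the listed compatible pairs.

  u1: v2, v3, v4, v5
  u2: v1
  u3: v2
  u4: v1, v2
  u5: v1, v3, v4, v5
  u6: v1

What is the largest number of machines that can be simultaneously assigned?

Unit-capacity flow: source→left, listed edges, right→sink; max matching = max flow.
Augmenting path u1→v2 (+1); matched 1.
Augmenting path u2→v1 (+1); matched 2.
Augmenting path u5→v3 (+1); matched 3.
Augmenting path u3→v2→u1→v4 (+1); matched 4.
No augmenting path remains; maximum matching = 4.
König certificate: {u1, u5, v1, v2} is a vertex cover of size 4 (every listed pair touches it), so no matching can be larger.

4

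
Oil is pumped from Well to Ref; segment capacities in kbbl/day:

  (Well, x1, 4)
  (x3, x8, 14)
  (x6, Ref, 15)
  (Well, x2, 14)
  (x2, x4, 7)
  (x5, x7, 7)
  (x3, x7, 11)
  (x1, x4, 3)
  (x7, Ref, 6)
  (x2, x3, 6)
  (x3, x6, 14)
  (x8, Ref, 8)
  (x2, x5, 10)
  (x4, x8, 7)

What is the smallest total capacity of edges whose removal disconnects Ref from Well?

Augment Well→x1→x4→x8→Ref: bottleneck 3, flow now 3.
Augment Well→x2→x3→x6→Ref: bottleneck 6, flow now 9.
Augment Well→x2→x4→x8→Ref: bottleneck 4, flow now 13.
Augment Well→x2→x5→x7→Ref: bottleneck 4, flow now 17.
No augmenting path remains; maximum flow = 17.
By max-flow min-cut, the minimum cut capacity equals the max flow.
In the residual graph, reachable from Well: {Well, x1}.
Min-cut edges: Well→x2 (14), x1→x4 (3); capacity 14 + 3 = 17.

17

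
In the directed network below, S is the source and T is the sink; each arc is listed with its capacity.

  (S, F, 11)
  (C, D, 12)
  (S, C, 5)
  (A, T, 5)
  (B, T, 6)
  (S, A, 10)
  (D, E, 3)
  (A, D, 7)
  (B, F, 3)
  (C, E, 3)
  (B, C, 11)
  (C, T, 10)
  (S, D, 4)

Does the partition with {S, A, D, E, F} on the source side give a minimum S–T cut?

Yes — it is a minimum cut (capacity 10).

Given cut capacity: 5 + 5 = 10.
Augment S→A→T: bottleneck 5, flow now 5.
Augment S→C→T: bottleneck 5, flow now 10.
No augmenting path remains; maximum flow = 10.
Cut capacity 10 equals the max flow, so it is a minimum cut.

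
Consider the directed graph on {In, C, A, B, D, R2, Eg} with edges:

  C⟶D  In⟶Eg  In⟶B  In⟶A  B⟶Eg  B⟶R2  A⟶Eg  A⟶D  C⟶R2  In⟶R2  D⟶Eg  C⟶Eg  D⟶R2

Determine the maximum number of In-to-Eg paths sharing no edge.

3

Assign every edge capacity 1; by Menger, the answer equals the max flow.
Path In→Eg (+1); total 1.
Path In→A→Eg (+1); total 2.
Path In→B→Eg (+1); total 3.
No residual In→Eg path; max flow = 3.
Certifying cut of size 3: {In→A, In→B, In→Eg}.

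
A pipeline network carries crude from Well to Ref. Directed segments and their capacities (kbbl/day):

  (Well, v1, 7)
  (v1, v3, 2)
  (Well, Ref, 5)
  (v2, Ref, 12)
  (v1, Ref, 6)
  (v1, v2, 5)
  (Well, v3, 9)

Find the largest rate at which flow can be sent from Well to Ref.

Augment Well→Ref: bottleneck 5, flow now 5.
Augment Well→v1→Ref: bottleneck 6, flow now 11.
Augment Well→v1→v2→Ref: bottleneck 1, flow now 12.
No augmenting path remains; maximum flow = 12.
In the residual graph, reachable from Well: {Well, v3}.
Min-cut edges: Well→v1 (7), Well→Ref (5); capacity 7 + 5 = 12.
This cut is saturated, so no flow can exceed 12.

12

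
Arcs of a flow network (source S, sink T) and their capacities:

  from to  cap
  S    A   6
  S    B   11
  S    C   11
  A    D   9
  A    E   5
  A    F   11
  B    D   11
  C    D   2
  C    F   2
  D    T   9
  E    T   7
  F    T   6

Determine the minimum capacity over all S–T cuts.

Augment S→A→D→T: bottleneck 6, flow now 6.
Augment S→B→D→T: bottleneck 3, flow now 9.
Augment S→C→F→T: bottleneck 2, flow now 11.
Augment S→B→D→A→E→T: bottleneck 5, flow now 16. (uses reverse residual edge)
Augment S→B→D→A→F→T: bottleneck 1, flow now 17. (uses reverse residual edge)
No augmenting path remains; maximum flow = 17.
By max-flow min-cut, the minimum cut capacity equals the max flow.
In the residual graph, reachable from S: {S, B, C, D}.
Min-cut edges: S→A (6), C→F (2), D→T (9); capacity 6 + 2 + 9 = 17.

17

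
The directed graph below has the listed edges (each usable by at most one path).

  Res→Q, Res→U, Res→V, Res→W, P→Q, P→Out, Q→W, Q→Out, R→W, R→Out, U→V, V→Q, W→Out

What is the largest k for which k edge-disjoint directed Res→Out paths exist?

Assign every edge capacity 1; by Menger, the answer equals the max flow.
Path Res→Q→Out (+1); total 1.
Path Res→W→Out (+1); total 2.
No residual Res→Out path; max flow = 2.
Certifying cut of size 2: {Q→Out, W→Out}.

2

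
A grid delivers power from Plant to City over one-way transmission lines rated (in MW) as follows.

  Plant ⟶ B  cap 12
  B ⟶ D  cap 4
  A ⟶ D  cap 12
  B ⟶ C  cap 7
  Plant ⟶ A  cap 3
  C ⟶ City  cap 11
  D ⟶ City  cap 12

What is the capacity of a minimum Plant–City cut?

14

Augment Plant→A→D→City: bottleneck 3, flow now 3.
Augment Plant→B→C→City: bottleneck 7, flow now 10.
Augment Plant→B→D→City: bottleneck 4, flow now 14.
No augmenting path remains; maximum flow = 14.
By max-flow min-cut, the minimum cut capacity equals the max flow.
In the residual graph, reachable from Plant: {Plant, B}.
Min-cut edges: Plant→A (3), B→C (7), B→D (4); capacity 3 + 7 + 4 = 14.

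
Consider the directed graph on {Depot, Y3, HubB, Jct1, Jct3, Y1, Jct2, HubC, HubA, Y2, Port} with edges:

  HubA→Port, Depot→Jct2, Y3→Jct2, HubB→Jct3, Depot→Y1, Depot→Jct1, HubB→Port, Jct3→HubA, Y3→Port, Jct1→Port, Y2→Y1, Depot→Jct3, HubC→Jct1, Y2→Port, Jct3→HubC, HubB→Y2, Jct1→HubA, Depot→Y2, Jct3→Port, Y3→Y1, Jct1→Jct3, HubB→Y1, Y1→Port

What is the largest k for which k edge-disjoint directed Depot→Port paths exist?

Assign every edge capacity 1; by Menger, the answer equals the max flow.
Path Depot→Jct1→Port (+1); total 1.
Path Depot→Jct3→Port (+1); total 2.
Path Depot→Y1→Port (+1); total 3.
Path Depot→Y2→Port (+1); total 4.
No residual Depot→Port path; max flow = 4.
Certifying cut of size 4: {Depot→Jct1, Depot→Jct3, Depot→Y1, Depot→Y2}.

4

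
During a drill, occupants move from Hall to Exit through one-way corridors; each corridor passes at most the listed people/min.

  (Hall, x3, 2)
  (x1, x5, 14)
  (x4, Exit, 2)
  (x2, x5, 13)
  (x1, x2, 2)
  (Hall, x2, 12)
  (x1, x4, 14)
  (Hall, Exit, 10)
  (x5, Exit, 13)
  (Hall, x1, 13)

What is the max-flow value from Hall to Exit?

Augment Hall→Exit: bottleneck 10, flow now 10.
Augment Hall→x1→x4→Exit: bottleneck 2, flow now 12.
Augment Hall→x1→x5→Exit: bottleneck 11, flow now 23.
Augment Hall→x2→x5→Exit: bottleneck 2, flow now 25.
No augmenting path remains; maximum flow = 25.
In the residual graph, reachable from Hall: {Hall, x1, x2, x3, x4, x5}.
Min-cut edges: Hall→Exit (10), x4→Exit (2), x5→Exit (13); capacity 10 + 2 + 13 = 25.
This cut is saturated, so no flow can exceed 25.

25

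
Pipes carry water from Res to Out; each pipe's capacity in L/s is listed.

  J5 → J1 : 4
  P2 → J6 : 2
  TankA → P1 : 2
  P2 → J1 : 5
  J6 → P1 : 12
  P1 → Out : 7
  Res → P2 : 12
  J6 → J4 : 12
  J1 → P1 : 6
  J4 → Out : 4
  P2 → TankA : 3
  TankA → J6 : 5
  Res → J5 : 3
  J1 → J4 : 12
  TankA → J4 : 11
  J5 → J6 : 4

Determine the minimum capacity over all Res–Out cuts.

Augment Res→J5→J6→J4→Out: bottleneck 3, flow now 3.
Augment Res→P2→J6→J4→Out: bottleneck 1, flow now 4.
Augment Res→P2→J6→P1→Out: bottleneck 1, flow now 5.
Augment Res→P2→TankA→P1→Out: bottleneck 2, flow now 7.
Augment Res→P2→J1→P1→Out: bottleneck 4, flow now 11.
No augmenting path remains; maximum flow = 11.
By max-flow min-cut, the minimum cut capacity equals the max flow.
In the residual graph, reachable from Res: {Res, J5, P2, J6, TankA, J1, J4, P1}.
Min-cut edges: J4→Out (4), P1→Out (7); capacity 4 + 7 = 11.

11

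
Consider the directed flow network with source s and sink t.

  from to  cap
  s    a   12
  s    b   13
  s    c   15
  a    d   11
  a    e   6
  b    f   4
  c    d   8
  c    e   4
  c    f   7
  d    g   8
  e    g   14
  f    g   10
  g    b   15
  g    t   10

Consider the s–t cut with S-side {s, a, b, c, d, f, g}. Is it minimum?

Given cut capacity: 6 + 4 + 10 = 20.
Augment s→a→d→g→t: bottleneck 8, flow now 8.
Augment s→a→e→g→t: bottleneck 2, flow now 10.
No augmenting path remains; maximum flow = 10.
In the residual graph, reachable from s: {s, a, b, c, d, e, f, g}.
Min-cut edges: g→t (10); capacity 10 = 10.
Cut capacity 20 exceeds the max flow 10, so it is not minimum.

No — its capacity is 20, but the minimum cut has capacity 10.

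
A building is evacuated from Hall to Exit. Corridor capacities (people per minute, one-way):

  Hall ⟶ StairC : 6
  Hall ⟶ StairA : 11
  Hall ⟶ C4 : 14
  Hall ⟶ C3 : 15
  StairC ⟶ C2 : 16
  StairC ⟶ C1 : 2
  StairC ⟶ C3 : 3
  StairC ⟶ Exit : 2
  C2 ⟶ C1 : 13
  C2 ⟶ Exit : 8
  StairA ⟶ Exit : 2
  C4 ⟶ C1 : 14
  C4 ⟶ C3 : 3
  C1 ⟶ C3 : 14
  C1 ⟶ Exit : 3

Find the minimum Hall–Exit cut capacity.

Augment Hall→StairC→Exit: bottleneck 2, flow now 2.
Augment Hall→StairA→Exit: bottleneck 2, flow now 4.
Augment Hall→StairC→C2→Exit: bottleneck 4, flow now 8.
Augment Hall→C4→C1→Exit: bottleneck 3, flow now 11.
No augmenting path remains; maximum flow = 11.
By max-flow min-cut, the minimum cut capacity equals the max flow.
In the residual graph, reachable from Hall: {Hall, StairA, C4, C1, C3}.
Min-cut edges: Hall→StairC (6), StairA→Exit (2), C1→Exit (3); capacity 6 + 2 + 3 = 11.

11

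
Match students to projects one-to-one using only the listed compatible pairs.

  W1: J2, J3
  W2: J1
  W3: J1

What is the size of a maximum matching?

Unit-capacity flow: source→left, listed edges, right→sink; max matching = max flow.
Augmenting path W1→J2 (+1); matched 1.
Augmenting path W2→J1 (+1); matched 2.
No augmenting path remains; maximum matching = 2.
König certificate: {W1, J1} is a vertex cover of size 2 (every listed pair touches it), so no matching can be larger.

2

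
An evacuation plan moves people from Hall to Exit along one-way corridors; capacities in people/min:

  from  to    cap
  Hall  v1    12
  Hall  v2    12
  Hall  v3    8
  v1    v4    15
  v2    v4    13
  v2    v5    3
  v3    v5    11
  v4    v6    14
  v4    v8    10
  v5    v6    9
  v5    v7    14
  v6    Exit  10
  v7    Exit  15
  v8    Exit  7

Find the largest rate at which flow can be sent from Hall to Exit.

Augment Hall→v1→v4→v6→Exit: bottleneck 10, flow now 10.
Augment Hall→v1→v4→v8→Exit: bottleneck 2, flow now 12.
Augment Hall→v2→v4→v8→Exit: bottleneck 5, flow now 17.
Augment Hall→v2→v5→v7→Exit: bottleneck 3, flow now 20.
Augment Hall→v3→v5→v7→Exit: bottleneck 8, flow now 28.
No augmenting path remains; maximum flow = 28.
In the residual graph, reachable from Hall: {Hall, v1, v2, v4, v6, v8}.
Min-cut edges: Hall→v3 (8), v2→v5 (3), v6→Exit (10), v8→Exit (7); capacity 8 + 3 + 10 + 7 = 28.
This cut is saturated, so no flow can exceed 28.

28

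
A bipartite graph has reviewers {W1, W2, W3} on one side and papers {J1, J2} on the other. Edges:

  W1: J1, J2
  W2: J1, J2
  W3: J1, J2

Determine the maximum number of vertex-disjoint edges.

2

Unit-capacity flow: source→left, listed edges, right→sink; max matching = max flow.
Augmenting path W1→J1 (+1); matched 1.
Augmenting path W2→J2 (+1); matched 2.
No augmenting path remains; maximum matching = 2.
König certificate: {J1, J2} is a vertex cover of size 2 (every listed pair touches it), so no matching can be larger.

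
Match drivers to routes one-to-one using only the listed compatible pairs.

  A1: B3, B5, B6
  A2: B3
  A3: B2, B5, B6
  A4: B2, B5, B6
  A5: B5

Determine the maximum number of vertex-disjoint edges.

Unit-capacity flow: source→left, listed edges, right→sink; max matching = max flow.
Augmenting path A1→B3 (+1); matched 1.
Augmenting path A3→B2 (+1); matched 2.
Augmenting path A4→B5 (+1); matched 3.
Augmenting path A2→B3→A1→B6 (+1); matched 4.
No augmenting path remains; maximum matching = 4.
König certificate: {B2, B3, B5, B6} is a vertex cover of size 4 (every listed pair touches it), so no matching can be larger.

4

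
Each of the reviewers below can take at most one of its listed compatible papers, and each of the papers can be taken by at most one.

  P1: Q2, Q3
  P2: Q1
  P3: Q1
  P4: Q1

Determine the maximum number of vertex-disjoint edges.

2

Unit-capacity flow: source→left, listed edges, right→sink; max matching = max flow.
Augmenting path P1→Q2 (+1); matched 1.
Augmenting path P2→Q1 (+1); matched 2.
No augmenting path remains; maximum matching = 2.
König certificate: {P1, Q1} is a vertex cover of size 2 (every listed pair touches it), so no matching can be larger.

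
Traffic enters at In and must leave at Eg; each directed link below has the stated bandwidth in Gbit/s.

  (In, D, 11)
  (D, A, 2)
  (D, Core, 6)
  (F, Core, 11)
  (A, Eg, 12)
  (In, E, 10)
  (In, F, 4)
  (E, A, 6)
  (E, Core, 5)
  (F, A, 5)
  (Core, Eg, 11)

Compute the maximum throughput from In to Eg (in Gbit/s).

22

Augment In→E→A→Eg: bottleneck 6, flow now 6.
Augment In→E→Core→Eg: bottleneck 4, flow now 10.
Augment In→F→A→Eg: bottleneck 4, flow now 14.
Augment In→D→A→Eg: bottleneck 2, flow now 16.
Augment In→D→Core→Eg: bottleneck 6, flow now 22.
No augmenting path remains; maximum flow = 22.
In the residual graph, reachable from In: {In, D}.
Min-cut edges: In→E (10), In→F (4), D→A (2), D→Core (6); capacity 10 + 4 + 2 + 6 = 22.
This cut is saturated, so no flow can exceed 22.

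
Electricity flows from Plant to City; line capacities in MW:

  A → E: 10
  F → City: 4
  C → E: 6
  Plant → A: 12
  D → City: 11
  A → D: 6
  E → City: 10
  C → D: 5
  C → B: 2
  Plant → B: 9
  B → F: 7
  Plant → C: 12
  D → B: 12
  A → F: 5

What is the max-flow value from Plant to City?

Augment Plant→A→D→City: bottleneck 6, flow now 6.
Augment Plant→A→E→City: bottleneck 6, flow now 12.
Augment Plant→B→F→City: bottleneck 4, flow now 16.
Augment Plant→C→D→City: bottleneck 5, flow now 21.
Augment Plant→C→E→City: bottleneck 4, flow now 25.
No augmenting path remains; maximum flow = 25.
In the residual graph, reachable from Plant: {Plant, A, B, C, E, F}.
Min-cut edges: A→D (6), C→D (5), E→City (10), F→City (4); capacity 6 + 5 + 10 + 4 = 25.
This cut is saturated, so no flow can exceed 25.

25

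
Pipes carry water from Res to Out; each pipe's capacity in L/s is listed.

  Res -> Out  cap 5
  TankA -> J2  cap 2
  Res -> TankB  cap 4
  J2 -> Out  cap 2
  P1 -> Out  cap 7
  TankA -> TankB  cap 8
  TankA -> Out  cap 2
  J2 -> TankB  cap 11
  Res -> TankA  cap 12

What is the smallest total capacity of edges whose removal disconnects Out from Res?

Augment Res→Out: bottleneck 5, flow now 5.
Augment Res→TankA→Out: bottleneck 2, flow now 7.
Augment Res→TankA→J2→Out: bottleneck 2, flow now 9.
No augmenting path remains; maximum flow = 9.
By max-flow min-cut, the minimum cut capacity equals the max flow.
In the residual graph, reachable from Res: {Res, TankA, TankB}.
Min-cut edges: Res→Out (5), TankA→J2 (2), TankA→Out (2); capacity 5 + 2 + 2 = 9.

9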